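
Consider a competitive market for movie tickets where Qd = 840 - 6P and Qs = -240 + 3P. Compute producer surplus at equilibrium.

Equilibrium: 840 - 6P = -240 + 3P gives P* = 120, Q* = 120.
Supply starts at P = 80 (where Qs = 0).
PS = ½(120 − 80)(120) = 2400.

Producer surplus = 2400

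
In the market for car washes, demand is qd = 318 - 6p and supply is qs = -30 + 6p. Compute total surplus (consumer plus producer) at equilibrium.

Total surplus = 3456

Equilibrium: 318 - 6p = -30 + 6p gives p* = 29, q* = 144.
Demand choke price: p = 53; supply starts at p = 5.
CS = ½(53 − 29)(144) = 1728; PS = ½(29 − 5)(144) = 1728.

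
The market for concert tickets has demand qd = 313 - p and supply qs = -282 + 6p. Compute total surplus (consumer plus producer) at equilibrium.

Equilibrium: 313 - p = -282 + 6p gives p* = 85, q* = 228.
Demand choke price: p = 313; supply starts at p = 47.
CS = ½(313 − 85)(228) = 25992; PS = ½(85 − 47)(228) = 4332.

Total surplus = 30324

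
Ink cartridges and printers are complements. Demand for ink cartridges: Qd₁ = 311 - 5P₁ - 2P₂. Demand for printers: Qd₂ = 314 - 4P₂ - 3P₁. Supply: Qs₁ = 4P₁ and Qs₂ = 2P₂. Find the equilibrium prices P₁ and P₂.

P₁ = 619/24, P₂ = 39.4375

Market 1: 311 - 5P₁ - 2P₂ = 4P₁ → 9P₁ + 2P₂ = 311.
Market 2: 6P₂ + 3P₁ = 314.
Eliminating P₂: 6×(1) − 2×(2) gives 48P₁ = 1238, so P₁ = 619/24.
Back-substitute into (2): P₂ = (314 − 3×619/24) / 6 = 39.4375.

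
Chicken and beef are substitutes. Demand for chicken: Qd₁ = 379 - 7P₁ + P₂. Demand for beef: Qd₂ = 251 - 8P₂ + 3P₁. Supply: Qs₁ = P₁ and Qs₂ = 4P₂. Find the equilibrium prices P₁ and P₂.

Market 1: 379 - 7P₁ + P₂ = P₁ → 8P₁ - P₂ = 379.
Market 2: 12P₂ - 3P₁ = 251.
Eliminating P₂: 12×(1) + 1×(2) gives 93P₁ = 4799, so P₁ = 4799/93.
Back-substitute into (2): P₂ = (251 + 3×4799/93) / 12 = 3145/93.

P₁ = 4799/93, P₂ = 3145/93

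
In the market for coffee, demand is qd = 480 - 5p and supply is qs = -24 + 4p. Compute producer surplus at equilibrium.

Equilibrium: 480 - 5p = -24 + 4p gives p* = 56, q* = 200.
Supply starts at p = 6 (where qs = 0).
PS = ½(56 − 6)(200) = 5000.

Producer surplus = 5000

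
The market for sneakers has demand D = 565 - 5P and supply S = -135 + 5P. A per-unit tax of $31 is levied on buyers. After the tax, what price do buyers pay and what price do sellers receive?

Buyers pay $85.5, sellers receive $54.5

Pre-tax equilibrium: P* = 70, Q* = 215.
Tax on buyers shifts demand to D = 565 − 5(P + 31) = 410 - 5P.
410 - 5P = -135 + 5P gives seller price Ps = 54.5; buyers pay Pb = 54.5 + 31 = 85.5.
New quantity: Q = 565 − 5(85.5) = 137.5.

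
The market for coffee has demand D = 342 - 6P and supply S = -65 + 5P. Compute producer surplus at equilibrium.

Equilibrium: 342 - 6P = -65 + 5P gives P* = 37, Q* = 120.
Supply starts at P = 13 (where S = 0).
PS = ½(37 − 13)(120) = 1440.

Producer surplus = 1440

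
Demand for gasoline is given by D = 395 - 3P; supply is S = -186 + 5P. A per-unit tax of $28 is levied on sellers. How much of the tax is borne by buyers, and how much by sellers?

Buyers bear $17.5, sellers bear $10.5

Pre-tax equilibrium: P* = 72.625, Q* = 177.125.
Tax on sellers shifts supply to S = -186 + 5(P − 28) = -326 + 5P.
395 - 3P = -326 + 5P gives buyer price Pb = 90.125; sellers receive Ps = 90.125 − 28 = 62.125.
New quantity: Q = 395 − 3(90.125) = 124.625.
Buyer burden = 90.125 − 72.625 = 17.5; seller burden = 72.625 − 62.125 = 10.5.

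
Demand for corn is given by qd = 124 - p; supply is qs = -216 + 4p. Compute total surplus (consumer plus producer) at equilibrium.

Total surplus = 1960

Equilibrium: 124 - p = -216 + 4p gives p* = 68, q* = 56.
Demand choke price: p = 124; supply starts at p = 54.
CS = ½(124 − 68)(56) = 1568; PS = ½(68 − 54)(56) = 392.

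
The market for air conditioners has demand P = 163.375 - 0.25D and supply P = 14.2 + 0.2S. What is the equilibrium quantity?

Q* = 331.5

Set the two price expressions equal: 163.375 - 0.25Q = 14.2 + 0.2Q.
149.175 = 0.45Q, so Q* = 331.5.
P* = 163.375 − (0.25)(331.5) = 80.5.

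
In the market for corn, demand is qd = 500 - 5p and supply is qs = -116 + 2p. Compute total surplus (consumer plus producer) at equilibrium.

Total surplus = 1260

Equilibrium: 500 - 5p = -116 + 2p gives p* = 88, q* = 60.
Demand choke price: p = 100; supply starts at p = 58.
CS = ½(100 − 88)(60) = 360; PS = ½(88 − 58)(60) = 900.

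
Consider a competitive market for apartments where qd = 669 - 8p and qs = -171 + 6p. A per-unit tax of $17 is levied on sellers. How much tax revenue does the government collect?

Pre-tax equilibrium: p* = 60, q* = 189.
Tax on sellers shifts supply to qs = -171 + 6(p − 17) = -273 + 6p.
669 - 8p = -273 + 6p gives buyer price pb = 471/7; sellers receive ps = 471/7 − 17 = 352/7.
New quantity: q = 669 − 8(471/7) = 915/7.
Revenue = 17 × 915/7 = 15555/7.

Tax revenue = 15555/7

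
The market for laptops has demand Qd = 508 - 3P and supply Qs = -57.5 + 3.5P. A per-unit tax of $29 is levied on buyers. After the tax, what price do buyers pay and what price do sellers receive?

Pre-tax equilibrium: P* = 87, Q* = 247.
Tax on buyers shifts demand to Qd = 508 − 3(P + 29) = 421 - 3P.
421 - 3P = -57.5 + 3.5P gives seller price Ps = 957/13; buyers pay Pb = 957/13 + 29 = 1334/13.
New quantity: Q = 508 − 3(1334/13) = 2602/13.

Buyers pay 1334/13, sellers receive 957/13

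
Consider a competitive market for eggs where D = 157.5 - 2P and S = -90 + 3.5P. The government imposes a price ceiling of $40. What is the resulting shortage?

Shortage = 27.5

Equilibrium price would be P* = 45, so the ceiling at 40 binds.
At P = 40: D = 157.5 − 2(40) = 77.5, S = -90 + 3.5(40) = 50.
Shortage = 77.5 − 50 = 27.5.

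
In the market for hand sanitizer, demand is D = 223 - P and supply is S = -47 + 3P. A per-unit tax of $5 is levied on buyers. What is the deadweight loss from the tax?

Deadweight loss = 9.375

Pre-tax equilibrium: P* = 67.5, Q* = 155.5.
Tax on buyers shifts demand to D = 223 − 1(P + 5) = 218 - P.
218 - P = -47 + 3P gives seller price Ps = 66.25; buyers pay Pb = 66.25 + 5 = 71.25.
New quantity: Q = 223 − 1(71.25) = 151.75.
DWL = ½ × 5 × (155.5 − 151.75) = 9.375.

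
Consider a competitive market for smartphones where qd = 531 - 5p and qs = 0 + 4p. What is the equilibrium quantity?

q* = 236

Set qd = qs: 531 - 5p = 0 + 4p.
531 = 9p, so p* = 59.
q* = 531 − 5(59) = 236.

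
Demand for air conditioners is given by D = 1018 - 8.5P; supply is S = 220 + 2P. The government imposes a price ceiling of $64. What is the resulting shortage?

Equilibrium price would be P* = 76, so the ceiling at 64 binds.
At P = 64: D = 1018 − 8.5(64) = 474, S = 220 + 2(64) = 348.
Shortage = 474 − 348 = 126.

Shortage = 126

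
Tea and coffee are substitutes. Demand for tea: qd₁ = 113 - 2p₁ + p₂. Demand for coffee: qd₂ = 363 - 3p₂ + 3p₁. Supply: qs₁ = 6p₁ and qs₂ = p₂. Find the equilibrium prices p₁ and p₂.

Market 1: 113 - 2p₁ + p₂ = 6p₁ → 8p₁ - p₂ = 113.
Market 2: 4p₂ - 3p₁ = 363.
Eliminating p₂: 4×(1) + 1×(2) gives 29p₁ = 815, so p₁ = 815/29.
Back-substitute into (2): p₂ = (363 + 3×815/29) / 4 = 3243/29.

p₁ = 815/29, p₂ = 3243/29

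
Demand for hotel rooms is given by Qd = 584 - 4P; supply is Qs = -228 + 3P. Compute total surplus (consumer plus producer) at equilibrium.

Total surplus = 4200

Equilibrium: 584 - 4P = -228 + 3P gives P* = 116, Q* = 120.
Demand choke price: P = 146; supply starts at P = 76.
CS = ½(146 − 116)(120) = 1800; PS = ½(116 − 76)(120) = 2400.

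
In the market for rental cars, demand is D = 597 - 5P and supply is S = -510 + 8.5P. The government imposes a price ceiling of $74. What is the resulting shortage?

Shortage = 108

Equilibrium price would be P* = 82, so the ceiling at 74 binds.
At P = 74: D = 597 − 5(74) = 227, S = -510 + 8.5(74) = 119.
Shortage = 227 − 119 = 108.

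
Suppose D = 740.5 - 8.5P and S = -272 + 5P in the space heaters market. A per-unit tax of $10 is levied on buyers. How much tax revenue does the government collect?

Tax revenue = 19310/27

Pre-tax equilibrium: P* = 75, Q* = 103.
Tax on buyers shifts demand to D = 740.5 − 8.5(P + 10) = 655.5 - 8.5P.
655.5 - 8.5P = -272 + 5P gives seller price Ps = 1855/27; buyers pay Pb = 1855/27 + 10 = 2125/27.
New quantity: Q = 740.5 − 8.5(2125/27) = 1931/27.
Revenue = 10 × 1931/27 = 19310/27.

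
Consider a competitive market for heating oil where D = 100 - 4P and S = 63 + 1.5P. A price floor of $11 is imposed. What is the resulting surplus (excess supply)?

Equilibrium price would be P* = 74/11, so the floor at 11 binds.
At P = 11: D = 56, S = 79.5.
Surplus = 79.5 − 56 = 23.5.

Surplus = 23.5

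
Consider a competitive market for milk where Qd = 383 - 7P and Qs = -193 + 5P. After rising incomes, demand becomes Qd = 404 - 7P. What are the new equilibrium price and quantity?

Original equilibrium: P* = 48, Q* = 47.
New equilibrium: 404 - 7P = -193 + 5P, so 597 = 12P and P' = 49.75; Q' = 404 − 7(49.75) = 55.75.

P' = 49.75, Q' = 55.75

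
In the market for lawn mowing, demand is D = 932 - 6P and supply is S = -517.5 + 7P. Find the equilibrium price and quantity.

P* = 111.5, Q* = 263

Set D = S: 932 - 6P = -517.5 + 7P.
1449.5 = 13P, so P* = 111.5.
Q* = 932 − 6(111.5) = 263.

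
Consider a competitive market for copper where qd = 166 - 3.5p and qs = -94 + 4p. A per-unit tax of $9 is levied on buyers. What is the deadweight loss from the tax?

Deadweight loss = 75.6

Pre-tax equilibrium: p* = 104/3, q* = 134/3.
Tax on buyers shifts demand to qd = 166 − 3.5(p + 9) = 134.5 - 3.5p.
134.5 - 3.5p = -94 + 4p gives seller price ps = 457/15; buyers pay pb = 457/15 + 9 = 592/15.
New quantity: q = 166 − 3.5(592/15) = 418/15.
DWL = ½ × 9 × (134/3 − 418/15) = 75.6.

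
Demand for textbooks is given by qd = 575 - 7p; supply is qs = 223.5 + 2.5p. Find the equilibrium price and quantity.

p* = 37, q* = 316

Set qd = qs: 575 - 7p = 223.5 + 2.5p.
351.5 = 9.5p, so p* = 37.
q* = 575 − 7(37) = 316.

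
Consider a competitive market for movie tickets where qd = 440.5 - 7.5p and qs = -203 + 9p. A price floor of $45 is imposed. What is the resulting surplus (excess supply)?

Surplus = 99

Equilibrium price would be p* = 39, so the floor at 45 binds.
At p = 45: qd = 103, qs = 202.
Surplus = 202 − 103 = 99.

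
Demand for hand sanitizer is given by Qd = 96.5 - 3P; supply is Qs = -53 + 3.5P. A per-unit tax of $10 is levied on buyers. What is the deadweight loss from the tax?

Pre-tax equilibrium: P* = 23, Q* = 27.5.
Tax on buyers shifts demand to Qd = 96.5 − 3(P + 10) = 66.5 - 3P.
66.5 - 3P = -53 + 3.5P gives seller price Ps = 239/13; buyers pay Pb = 239/13 + 10 = 369/13.
New quantity: Q = 96.5 − 3(369/13) = 295/26.
DWL = ½ × 10 × (27.5 − 295/26) = 1050/13.

Deadweight loss = 1050/13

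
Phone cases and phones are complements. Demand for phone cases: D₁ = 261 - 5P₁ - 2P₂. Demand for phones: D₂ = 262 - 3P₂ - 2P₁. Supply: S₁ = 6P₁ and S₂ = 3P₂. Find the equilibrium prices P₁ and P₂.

Market 1: 261 - 5P₁ - 2P₂ = 6P₁ → 11P₁ + 2P₂ = 261.
Market 2: 6P₂ + 2P₁ = 262.
Eliminating P₂: 6×(1) − 2×(2) gives 62P₁ = 1042, so P₁ = 521/31.
Back-substitute into (2): P₂ = (262 − 2×521/31) / 6 = 1180/31.

P₁ = 521/31, P₂ = 1180/31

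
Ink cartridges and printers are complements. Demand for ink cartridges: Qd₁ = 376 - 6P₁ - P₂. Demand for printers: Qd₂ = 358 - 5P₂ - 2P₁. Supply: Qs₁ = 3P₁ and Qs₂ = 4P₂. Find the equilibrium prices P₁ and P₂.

P₁ = 3026/79, P₂ = 2470/79

Market 1: 376 - 6P₁ - P₂ = 3P₁ → 9P₁ + P₂ = 376.
Market 2: 9P₂ + 2P₁ = 358.
Eliminating P₂: 9×(1) − 1×(2) gives 79P₁ = 3026, so P₁ = 3026/79.
Back-substitute into (2): P₂ = (358 − 2×3026/79) / 9 = 2470/79.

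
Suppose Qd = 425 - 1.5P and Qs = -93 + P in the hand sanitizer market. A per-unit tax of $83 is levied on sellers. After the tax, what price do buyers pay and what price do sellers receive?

Buyers pay $240.4, sellers receive $157.4

Pre-tax equilibrium: P* = 207.2, Q* = 114.2.
Tax on sellers shifts supply to Qs = -93 + 1(P − 83) = -176 + P.
425 - 1.5P = -176 + P gives buyer price Pb = 240.4; sellers receive Ps = 240.4 − 83 = 157.4.
New quantity: Q = 425 − 1.5(240.4) = 64.4.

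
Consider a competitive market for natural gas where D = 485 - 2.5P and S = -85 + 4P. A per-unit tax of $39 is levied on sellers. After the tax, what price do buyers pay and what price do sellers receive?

Buyers pay 1452/13, sellers receive 945/13

Pre-tax equilibrium: P* = 1140/13, Q* = 3455/13.
Tax on sellers shifts supply to S = -85 + 4(P − 39) = -241 + 4P.
485 - 2.5P = -241 + 4P gives buyer price Pb = 1452/13; sellers receive Ps = 1452/13 − 39 = 945/13.
New quantity: Q = 485 − 2.5(1452/13) = 2675/13.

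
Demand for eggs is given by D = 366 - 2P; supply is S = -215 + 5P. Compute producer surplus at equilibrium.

Producer surplus = 4000

Equilibrium: 366 - 2P = -215 + 5P gives P* = 83, Q* = 200.
Supply starts at P = 43 (where S = 0).
PS = ½(83 − 43)(200) = 4000.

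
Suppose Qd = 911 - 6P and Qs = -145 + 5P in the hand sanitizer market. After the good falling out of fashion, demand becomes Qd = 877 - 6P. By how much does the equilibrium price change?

ΔP = -34/11

Original equilibrium: P* = 96, Q* = 335.
New equilibrium: 877 - 6P = -145 + 5P, so 1022 = 11P and P' = 1022/11; Q' = 877 − 6(1022/11) = 3515/11.
Change in price: 1022/11 − 96 = -34/11.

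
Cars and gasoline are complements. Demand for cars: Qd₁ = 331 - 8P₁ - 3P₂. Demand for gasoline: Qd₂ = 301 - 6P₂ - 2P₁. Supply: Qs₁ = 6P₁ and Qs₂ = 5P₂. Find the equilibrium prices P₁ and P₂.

P₁ = 18.5, P₂ = 24

Market 1: 331 - 8P₁ - 3P₂ = 6P₁ → 14P₁ + 3P₂ = 331.
Market 2: 11P₂ + 2P₁ = 301.
Eliminating P₂: 11×(1) − 3×(2) gives 148P₁ = 2738, so P₁ = 18.5.
Back-substitute into (2): P₂ = (301 − 2×18.5) / 11 = 24.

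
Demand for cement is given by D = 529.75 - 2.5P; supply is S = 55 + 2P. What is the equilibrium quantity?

Q* = 266

Set D = S: 529.75 - 2.5P = 55 + 2P.
474.75 = 4.5P, so P* = 105.5.
Q* = 529.75 − 2.5(105.5) = 266.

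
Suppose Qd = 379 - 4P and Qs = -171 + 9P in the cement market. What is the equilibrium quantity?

Q* = 2727/13

Set Qd = Qs: 379 - 4P = -171 + 9P.
550 = 13P, so P* = 550/13.
Q* = 379 − 4(550/13) = 2727/13.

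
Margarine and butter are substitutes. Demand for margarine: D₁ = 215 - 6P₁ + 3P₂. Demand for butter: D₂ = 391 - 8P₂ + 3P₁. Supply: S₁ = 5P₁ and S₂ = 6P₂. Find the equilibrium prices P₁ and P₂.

P₁ = 4183/145, P₂ = 4946/145

Market 1: 215 - 6P₁ + 3P₂ = 5P₁ → 11P₁ - 3P₂ = 215.
Market 2: 14P₂ - 3P₁ = 391.
Eliminating P₂: 14×(1) + 3×(2) gives 145P₁ = 4183, so P₁ = 4183/145.
Back-substitute into (2): P₂ = (391 + 3×4183/145) / 14 = 4946/145.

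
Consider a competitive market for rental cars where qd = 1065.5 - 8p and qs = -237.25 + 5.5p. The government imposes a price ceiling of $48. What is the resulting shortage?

Equilibrium price would be p* = 96.5, so the ceiling at 48 binds.
At p = 48: qd = 1065.5 − 8(48) = 681.5, qs = -237.25 + 5.5(48) = 26.75.
Shortage = 681.5 − 26.75 = 654.75.

Shortage = 654.75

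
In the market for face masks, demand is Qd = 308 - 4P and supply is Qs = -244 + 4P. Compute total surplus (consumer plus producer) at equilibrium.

Total surplus = 256

Equilibrium: 308 - 4P = -244 + 4P gives P* = 69, Q* = 32.
Demand choke price: P = 77; supply starts at P = 61.
CS = ½(77 − 69)(32) = 128; PS = ½(69 − 61)(32) = 128.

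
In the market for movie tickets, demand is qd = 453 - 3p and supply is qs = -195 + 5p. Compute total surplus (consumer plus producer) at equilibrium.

Total surplus = 11760

Equilibrium: 453 - 3p = -195 + 5p gives p* = 81, q* = 210.
Demand choke price: p = 151; supply starts at p = 39.
CS = ½(151 − 81)(210) = 7350; PS = ½(81 − 39)(210) = 4410.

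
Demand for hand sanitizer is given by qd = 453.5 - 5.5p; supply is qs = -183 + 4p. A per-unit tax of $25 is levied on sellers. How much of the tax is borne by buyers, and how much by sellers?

Buyers bear 200/19, sellers bear 275/19

Pre-tax equilibrium: p* = 67, q* = 85.
Tax on sellers shifts supply to qs = -183 + 4(p − 25) = -283 + 4p.
453.5 - 5.5p = -283 + 4p gives buyer price pb = 1473/19; sellers receive ps = 1473/19 − 25 = 998/19.
New quantity: q = 453.5 − 5.5(1473/19) = 515/19.
Buyer burden = 1473/19 − 67 = 200/19; seller burden = 67 − 998/19 = 275/19.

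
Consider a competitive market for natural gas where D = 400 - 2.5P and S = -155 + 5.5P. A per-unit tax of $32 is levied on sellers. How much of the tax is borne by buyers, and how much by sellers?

Pre-tax equilibrium: P* = 69.375, Q* = 226.5625.
Tax on sellers shifts supply to S = -155 + 5.5(P − 32) = -331 + 5.5P.
400 - 2.5P = -331 + 5.5P gives buyer price Pb = 91.375; sellers receive Ps = 91.375 − 32 = 59.375.
New quantity: Q = 400 − 2.5(91.375) = 171.5625.
Buyer burden = 91.375 − 69.375 = 22; seller burden = 69.375 − 59.375 = 10.

Buyers bear $22, sellers bear $10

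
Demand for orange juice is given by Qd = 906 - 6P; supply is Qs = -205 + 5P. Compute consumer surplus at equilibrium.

Equilibrium: 906 - 6P = -205 + 5P gives P* = 101, Q* = 300.
Demand choke price (Qd = 0): P = 151.
CS = ½(151 − 101)(300) = 7500.

Consumer surplus = 7500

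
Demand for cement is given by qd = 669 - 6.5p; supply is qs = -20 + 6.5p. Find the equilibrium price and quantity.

Set qd = qs: 669 - 6.5p = -20 + 6.5p.
689 = 13p, so p* = 53.
q* = 669 − 6.5(53) = 324.5.

p* = 53, q* = 324.5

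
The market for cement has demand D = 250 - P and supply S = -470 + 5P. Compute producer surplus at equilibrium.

Producer surplus = 1690

Equilibrium: 250 - P = -470 + 5P gives P* = 120, Q* = 130.
Supply starts at P = 94 (where S = 0).
PS = ½(120 − 94)(130) = 1690.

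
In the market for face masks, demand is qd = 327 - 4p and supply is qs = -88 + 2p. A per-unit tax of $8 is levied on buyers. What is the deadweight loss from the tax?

Deadweight loss = 128/3

Pre-tax equilibrium: p* = 415/6, q* = 151/3.
Tax on buyers shifts demand to qd = 327 − 4(p + 8) = 295 - 4p.
295 - 4p = -88 + 2p gives seller price ps = 383/6; buyers pay pb = 383/6 + 8 = 431/6.
New quantity: q = 327 − 4(431/6) = 119/3.
DWL = ½ × 8 × (151/3 − 119/3) = 128/3.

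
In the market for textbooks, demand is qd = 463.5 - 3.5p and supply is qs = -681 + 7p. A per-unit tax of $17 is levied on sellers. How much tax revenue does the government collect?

Tax revenue = 2159/3

Pre-tax equilibrium: p* = 109, q* = 82.
Tax on sellers shifts supply to qs = -681 + 7(p − 17) = -800 + 7p.
463.5 - 3.5p = -800 + 7p gives buyer price pb = 361/3; sellers receive ps = 361/3 − 17 = 310/3.
New quantity: q = 463.5 − 3.5(361/3) = 127/3.
Revenue = 17 × 127/3 = 2159/3.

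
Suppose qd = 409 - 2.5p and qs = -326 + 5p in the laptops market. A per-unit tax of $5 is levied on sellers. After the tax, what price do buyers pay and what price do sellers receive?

Buyers pay 304/3, sellers receive 289/3

Pre-tax equilibrium: p* = 98, q* = 164.
Tax on sellers shifts supply to qs = -326 + 5(p − 5) = -351 + 5p.
409 - 2.5p = -351 + 5p gives buyer price pb = 304/3; sellers receive ps = 304/3 − 5 = 289/3.
New quantity: q = 409 − 2.5(304/3) = 467/3.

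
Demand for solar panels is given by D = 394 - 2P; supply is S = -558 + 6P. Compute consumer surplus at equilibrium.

Equilibrium: 394 - 2P = -558 + 6P gives P* = 119, Q* = 156.
Demand choke price (D = 0): P = 197.
CS = ½(197 − 119)(156) = 6084.

Consumer surplus = 6084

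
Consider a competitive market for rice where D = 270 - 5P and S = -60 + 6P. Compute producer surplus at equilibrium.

Equilibrium: 270 - 5P = -60 + 6P gives P* = 30, Q* = 120.
Supply starts at P = 10 (where S = 0).
PS = ½(30 − 10)(120) = 1200.

Producer surplus = 1200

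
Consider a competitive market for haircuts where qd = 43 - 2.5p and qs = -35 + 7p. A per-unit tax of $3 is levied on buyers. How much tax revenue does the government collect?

Tax revenue = 966/19

Pre-tax equilibrium: p* = 156/19, q* = 427/19.
Tax on buyers shifts demand to qd = 43 − 2.5(p + 3) = 35.5 - 2.5p.
35.5 - 2.5p = -35 + 7p gives seller price ps = 141/19; buyers pay pb = 141/19 + 3 = 198/19.
New quantity: q = 43 − 2.5(198/19) = 322/19.
Revenue = 3 × 322/19 = 966/19.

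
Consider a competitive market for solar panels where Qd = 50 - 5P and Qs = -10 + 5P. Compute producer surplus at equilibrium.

Producer surplus = 40

Equilibrium: 50 - 5P = -10 + 5P gives P* = 6, Q* = 20.
Supply starts at P = 2 (where Qs = 0).
PS = ½(6 − 2)(20) = 40.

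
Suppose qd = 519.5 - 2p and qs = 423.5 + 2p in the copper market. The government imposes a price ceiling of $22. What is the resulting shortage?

Shortage = 8

Equilibrium price would be p* = 24, so the ceiling at 22 binds.
At p = 22: qd = 519.5 − 2(22) = 475.5, qs = 423.5 + 2(22) = 467.5.
Shortage = 475.5 − 467.5 = 8.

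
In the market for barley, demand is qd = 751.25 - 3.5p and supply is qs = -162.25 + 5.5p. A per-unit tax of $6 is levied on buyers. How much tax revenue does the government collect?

Pre-tax equilibrium: p* = 101.5, q* = 396.
Tax on buyers shifts demand to qd = 751.25 − 3.5(p + 6) = 730.25 - 3.5p.
730.25 - 3.5p = -162.25 + 5.5p gives seller price ps = 595/6; buyers pay pb = 595/6 + 6 = 631/6.
New quantity: q = 751.25 − 3.5(631/6) = 2299/6.
Revenue = 6 × 2299/6 = 2299.

Tax revenue = 2299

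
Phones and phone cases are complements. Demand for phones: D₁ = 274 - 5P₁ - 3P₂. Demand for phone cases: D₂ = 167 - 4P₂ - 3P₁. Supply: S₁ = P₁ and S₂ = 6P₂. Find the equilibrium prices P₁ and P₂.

Market 1: 274 - 5P₁ - 3P₂ = P₁ → 6P₁ + 3P₂ = 274.
Market 2: 10P₂ + 3P₁ = 167.
Eliminating P₂: 10×(1) − 3×(2) gives 51P₁ = 2239, so P₁ = 2239/51.
Back-substitute into (2): P₂ = (167 − 3×2239/51) / 10 = 60/17.

P₁ = 2239/51, P₂ = 60/17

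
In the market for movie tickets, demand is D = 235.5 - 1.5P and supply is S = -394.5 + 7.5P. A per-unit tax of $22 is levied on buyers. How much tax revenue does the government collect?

Tax revenue = 2266

Pre-tax equilibrium: P* = 70, Q* = 130.5.
Tax on buyers shifts demand to D = 235.5 − 1.5(P + 22) = 202.5 - 1.5P.
202.5 - 1.5P = -394.5 + 7.5P gives seller price Ps = 199/3; buyers pay Pb = 199/3 + 22 = 265/3.
New quantity: Q = 235.5 − 1.5(265/3) = 103.
Revenue = 22 × 103 = 2266.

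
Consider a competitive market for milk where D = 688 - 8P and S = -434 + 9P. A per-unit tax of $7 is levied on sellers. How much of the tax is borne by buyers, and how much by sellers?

Buyers bear 63/17, sellers bear 56/17

Pre-tax equilibrium: P* = 66, Q* = 160.
Tax on sellers shifts supply to S = -434 + 9(P − 7) = -497 + 9P.
688 - 8P = -497 + 9P gives buyer price Pb = 1185/17; sellers receive Ps = 1185/17 − 7 = 1066/17.
New quantity: Q = 688 − 8(1185/17) = 2216/17.
Buyer burden = 1185/17 − 66 = 63/17; seller burden = 66 − 1066/17 = 56/17.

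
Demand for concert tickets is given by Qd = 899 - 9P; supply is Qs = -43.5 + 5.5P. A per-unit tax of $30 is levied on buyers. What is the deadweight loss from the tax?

Deadweight loss = 44550/29

Pre-tax equilibrium: P* = 65, Q* = 314.
Tax on buyers shifts demand to Qd = 899 − 9(P + 30) = 629 - 9P.
629 - 9P = -43.5 + 5.5P gives seller price Ps = 1345/29; buyers pay Pb = 1345/29 + 30 = 2215/29.
New quantity: Q = 899 − 9(2215/29) = 6136/29.
DWL = ½ × 30 × (314 − 6136/29) = 44550/29.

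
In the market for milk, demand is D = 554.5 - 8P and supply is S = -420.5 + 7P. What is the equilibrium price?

Set D = S: 554.5 - 8P = -420.5 + 7P.
975 = 15P, so P* = 65.
Q* = 554.5 − 8(65) = 34.5.

P* = 65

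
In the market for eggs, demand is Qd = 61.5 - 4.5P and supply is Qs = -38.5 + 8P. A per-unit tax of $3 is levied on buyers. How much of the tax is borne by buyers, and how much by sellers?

Buyers bear $1.92, sellers bear $1.08

Pre-tax equilibrium: P* = 8, Q* = 25.5.
Tax on buyers shifts demand to Qd = 61.5 − 4.5(P + 3) = 48 - 4.5P.
48 - 4.5P = -38.5 + 8P gives seller price Ps = 6.92; buyers pay Pb = 6.92 + 3 = 9.92.
New quantity: Q = 61.5 − 4.5(9.92) = 16.86.
Buyer burden = 9.92 − 8 = 1.92; seller burden = 8 − 6.92 = 1.08.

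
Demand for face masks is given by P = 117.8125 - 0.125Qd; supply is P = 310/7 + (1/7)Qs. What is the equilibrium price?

Set the two price expressions equal: 117.8125 - 0.125Q = 310/7 + (1/7)Q.
8235/112 = (15/56)Q, so Q* = 274.5.
P* = 117.8125 − (0.125)(274.5) = 83.5.

P* = 83.5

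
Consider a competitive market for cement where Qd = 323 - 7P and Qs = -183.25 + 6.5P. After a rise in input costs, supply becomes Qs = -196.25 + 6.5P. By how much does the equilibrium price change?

Original equilibrium: P* = 37.5, Q* = 60.5.
New equilibrium: 323 - 7P = -196.25 + 6.5P, so 519.25 = 13.5P and P' = 2077/54; Q' = 323 − 7(2077/54) = 2903/54.
Change in price: 2077/54 − 37.5 = 26/27.

ΔP = 26/27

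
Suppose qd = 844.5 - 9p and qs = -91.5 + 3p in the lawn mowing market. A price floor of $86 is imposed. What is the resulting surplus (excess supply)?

Surplus = 96

Equilibrium price would be p* = 78, so the floor at 86 binds.
At p = 86: qd = 70.5, qs = 166.5.
Surplus = 166.5 − 70.5 = 96.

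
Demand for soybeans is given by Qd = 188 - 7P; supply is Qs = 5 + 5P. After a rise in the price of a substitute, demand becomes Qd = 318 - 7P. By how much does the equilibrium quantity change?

ΔQ = 325/6

Original equilibrium: P* = 15.25, Q* = 81.25.
New equilibrium: 318 - 7P = 5 + 5P, so 313 = 12P and P' = 313/12; Q' = 318 − 7(313/12) = 1625/12.
Change in quantity: 1625/12 − 81.25 = 325/6.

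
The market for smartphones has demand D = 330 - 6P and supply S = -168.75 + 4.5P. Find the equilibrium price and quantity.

Set D = S: 330 - 6P = -168.75 + 4.5P.
498.75 = 10.5P, so P* = 47.5.
Q* = 330 − 6(47.5) = 45.

P* = 47.5, Q* = 45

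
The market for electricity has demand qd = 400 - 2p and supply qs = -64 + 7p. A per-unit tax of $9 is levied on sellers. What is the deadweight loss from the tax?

Deadweight loss = 63

Pre-tax equilibrium: p* = 464/9, q* = 2672/9.
Tax on sellers shifts supply to qs = -64 + 7(p − 9) = -127 + 7p.
400 - 2p = -127 + 7p gives buyer price pb = 527/9; sellers receive ps = 527/9 − 9 = 446/9.
New quantity: q = 400 − 2(527/9) = 2546/9.
DWL = ½ × 9 × (2672/9 − 2546/9) = 63.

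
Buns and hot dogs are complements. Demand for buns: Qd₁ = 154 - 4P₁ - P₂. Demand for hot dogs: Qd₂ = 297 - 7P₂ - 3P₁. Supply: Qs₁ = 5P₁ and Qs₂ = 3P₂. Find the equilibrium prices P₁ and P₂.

Market 1: 154 - 4P₁ - P₂ = 5P₁ → 9P₁ + P₂ = 154.
Market 2: 10P₂ + 3P₁ = 297.
Eliminating P₂: 10×(1) − 1×(2) gives 87P₁ = 1243, so P₁ = 1243/87.
Back-substitute into (2): P₂ = (297 − 3×1243/87) / 10 = 737/29.

P₁ = 1243/87, P₂ = 737/29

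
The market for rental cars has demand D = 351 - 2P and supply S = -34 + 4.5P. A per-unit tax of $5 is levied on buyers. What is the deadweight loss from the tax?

Pre-tax equilibrium: P* = 770/13, Q* = 3023/13.
Tax on buyers shifts demand to D = 351 − 2(P + 5) = 341 - 2P.
341 - 2P = -34 + 4.5P gives seller price Ps = 750/13; buyers pay Pb = 750/13 + 5 = 815/13.
New quantity: Q = 351 − 2(815/13) = 2933/13.
DWL = ½ × 5 × (3023/13 − 2933/13) = 225/13.

Deadweight loss = 225/13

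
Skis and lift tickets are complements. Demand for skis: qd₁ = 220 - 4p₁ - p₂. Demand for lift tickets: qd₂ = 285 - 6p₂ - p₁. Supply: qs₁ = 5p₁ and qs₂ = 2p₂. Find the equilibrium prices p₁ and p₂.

Market 1: 220 - 4p₁ - p₂ = 5p₁ → 9p₁ + p₂ = 220.
Market 2: 8p₂ + p₁ = 285.
Eliminating p₂: 8×(1) − 1×(2) gives 71p₁ = 1475, so p₁ = 1475/71.
Back-substitute into (2): p₂ = (285 − 1×1475/71) / 8 = 2345/71.

p₁ = 1475/71, p₂ = 2345/71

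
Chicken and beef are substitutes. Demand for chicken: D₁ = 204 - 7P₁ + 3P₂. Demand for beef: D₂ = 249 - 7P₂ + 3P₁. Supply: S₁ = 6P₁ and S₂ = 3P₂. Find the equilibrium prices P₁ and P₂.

Market 1: 204 - 7P₁ + 3P₂ = 6P₁ → 13P₁ - 3P₂ = 204.
Market 2: 10P₂ - 3P₁ = 249.
Eliminating P₂: 10×(1) + 3×(2) gives 121P₁ = 2787, so P₁ = 2787/121.
Back-substitute into (2): P₂ = (249 + 3×2787/121) / 10 = 3849/121.

P₁ = 2787/121, P₂ = 3849/121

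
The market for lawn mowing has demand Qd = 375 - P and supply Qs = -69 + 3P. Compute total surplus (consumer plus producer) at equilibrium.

Equilibrium: 375 - P = -69 + 3P gives P* = 111, Q* = 264.
Demand choke price: P = 375; supply starts at P = 23.
CS = ½(375 − 111)(264) = 34848; PS = ½(111 − 23)(264) = 11616.

Total surplus = 46464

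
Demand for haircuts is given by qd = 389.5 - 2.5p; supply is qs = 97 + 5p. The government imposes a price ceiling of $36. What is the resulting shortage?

Equilibrium price would be p* = 39, so the ceiling at 36 binds.
At p = 36: qd = 389.5 − 2.5(36) = 299.5, qs = 97 + 5(36) = 277.
Shortage = 299.5 − 277 = 22.5.

Shortage = 22.5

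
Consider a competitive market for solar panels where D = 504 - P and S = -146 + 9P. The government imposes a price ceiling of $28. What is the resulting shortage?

Equilibrium price would be P* = 65, so the ceiling at 28 binds.
At P = 28: D = 504 − 1(28) = 476, S = -146 + 9(28) = 106.
Shortage = 476 − 106 = 370.

Shortage = 370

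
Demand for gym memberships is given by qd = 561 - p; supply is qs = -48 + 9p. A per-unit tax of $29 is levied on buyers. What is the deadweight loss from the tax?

Deadweight loss = 378.45

Pre-tax equilibrium: p* = 60.9, q* = 500.1.
Tax on buyers shifts demand to qd = 561 − 1(p + 29) = 532 - p.
532 - p = -48 + 9p gives seller price ps = 58; buyers pay pb = 58 + 29 = 87.
New quantity: q = 561 − 1(87) = 474.
DWL = ½ × 29 × (500.1 − 474) = 378.45.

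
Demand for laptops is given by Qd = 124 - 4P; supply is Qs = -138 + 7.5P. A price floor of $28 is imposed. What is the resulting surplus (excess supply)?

Equilibrium price would be P* = 524/23, so the floor at 28 binds.
At P = 28: Qd = 12, Qs = 72.
Surplus = 72 − 12 = 60.

Surplus = 60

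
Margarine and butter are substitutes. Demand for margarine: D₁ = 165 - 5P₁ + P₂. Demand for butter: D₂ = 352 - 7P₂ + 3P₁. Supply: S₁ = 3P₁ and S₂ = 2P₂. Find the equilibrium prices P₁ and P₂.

Market 1: 165 - 5P₁ + P₂ = 3P₁ → 8P₁ - P₂ = 165.
Market 2: 9P₂ - 3P₁ = 352.
Eliminating P₂: 9×(1) + 1×(2) gives 69P₁ = 1837, so P₁ = 1837/69.
Back-substitute into (2): P₂ = (352 + 3×1837/69) / 9 = 3311/69.

P₁ = 1837/69, P₂ = 3311/69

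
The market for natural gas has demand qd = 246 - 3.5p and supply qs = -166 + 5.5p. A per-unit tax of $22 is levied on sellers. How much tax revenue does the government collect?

Pre-tax equilibrium: p* = 412/9, q* = 772/9.
Tax on sellers shifts supply to qs = -166 + 5.5(p − 22) = -287 + 5.5p.
246 - 3.5p = -287 + 5.5p gives buyer price pb = 533/9; sellers receive ps = 533/9 − 22 = 335/9.
New quantity: q = 246 − 3.5(533/9) = 697/18.
Revenue = 22 × 697/18 = 7667/9.

Tax revenue = 7667/9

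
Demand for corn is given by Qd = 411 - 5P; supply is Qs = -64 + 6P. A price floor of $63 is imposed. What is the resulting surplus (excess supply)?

Surplus = 218

Equilibrium price would be P* = 475/11, so the floor at 63 binds.
At P = 63: Qd = 96, Qs = 314.
Surplus = 314 − 96 = 218.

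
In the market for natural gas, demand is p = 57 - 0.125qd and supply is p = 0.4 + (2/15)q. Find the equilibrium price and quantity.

p* = 918/31, q* = 6792/31

Set the two price expressions equal: 57 - 0.125q = 0.4 + (2/15)q.
56.6 = (31/120)q, so q* = 6792/31.
p* = 57 − (0.125)(6792/31) = 918/31.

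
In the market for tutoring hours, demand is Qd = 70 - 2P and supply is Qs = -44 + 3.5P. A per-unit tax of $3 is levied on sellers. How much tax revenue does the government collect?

Pre-tax equilibrium: P* = 228/11, Q* = 314/11.
Tax on sellers shifts supply to Qs = -44 + 3.5(P − 3) = -54.5 + 3.5P.
70 - 2P = -54.5 + 3.5P gives buyer price Pb = 249/11; sellers receive Ps = 249/11 − 3 = 216/11.
New quantity: Q = 70 − 2(249/11) = 272/11.
Revenue = 3 × 272/11 = 816/11.

Tax revenue = 816/11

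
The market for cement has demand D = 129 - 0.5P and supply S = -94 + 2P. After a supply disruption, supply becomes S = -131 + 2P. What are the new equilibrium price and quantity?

P' = 104, Q' = 77

Original equilibrium: P* = 89.2, Q* = 84.4.
New equilibrium: 129 - 0.5P = -131 + 2P, so 260 = 2.5P and P' = 104; Q' = 129 − 0.5(104) = 77.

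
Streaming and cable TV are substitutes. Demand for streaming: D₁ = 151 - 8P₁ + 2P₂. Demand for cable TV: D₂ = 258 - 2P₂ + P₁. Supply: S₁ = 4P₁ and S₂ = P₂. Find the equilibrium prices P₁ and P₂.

Market 1: 151 - 8P₁ + 2P₂ = 4P₁ → 12P₁ - 2P₂ = 151.
Market 2: 3P₂ - P₁ = 258.
Eliminating P₂: 3×(1) + 2×(2) gives 34P₁ = 969, so P₁ = 28.5.
Back-substitute into (2): P₂ = (258 + 1×28.5) / 3 = 95.5.

P₁ = 28.5, P₂ = 95.5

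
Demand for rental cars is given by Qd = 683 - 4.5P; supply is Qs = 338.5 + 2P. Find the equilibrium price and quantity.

Set Qd = Qs: 683 - 4.5P = 338.5 + 2P.
344.5 = 6.5P, so P* = 53.
Q* = 683 − 4.5(53) = 444.5.

P* = 53, Q* = 444.5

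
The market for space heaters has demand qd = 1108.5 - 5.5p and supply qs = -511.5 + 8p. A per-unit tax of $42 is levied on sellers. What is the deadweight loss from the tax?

Pre-tax equilibrium: p* = 120, q* = 448.5.
Tax on sellers shifts supply to qs = -511.5 + 8(p − 42) = -847.5 + 8p.
1108.5 - 5.5p = -847.5 + 8p gives buyer price pb = 1304/9; sellers receive ps = 1304/9 − 42 = 926/9.
New quantity: q = 1108.5 − 5.5(1304/9) = 5609/18.
DWL = ½ × 42 × (448.5 − 5609/18) = 8624/3.

Deadweight loss = 8624/3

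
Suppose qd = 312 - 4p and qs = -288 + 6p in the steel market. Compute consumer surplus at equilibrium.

Equilibrium: 312 - 4p = -288 + 6p gives p* = 60, q* = 72.
Demand choke price (qd = 0): p = 78.
CS = ½(78 − 60)(72) = 648.

Consumer surplus = 648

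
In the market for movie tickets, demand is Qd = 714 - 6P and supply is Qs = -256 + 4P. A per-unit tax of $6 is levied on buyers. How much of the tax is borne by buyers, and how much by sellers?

Buyers bear $2.4, sellers bear $3.6

Pre-tax equilibrium: P* = 97, Q* = 132.
Tax on buyers shifts demand to Qd = 714 − 6(P + 6) = 678 - 6P.
678 - 6P = -256 + 4P gives seller price Ps = 93.4; buyers pay Pb = 93.4 + 6 = 99.4.
New quantity: Q = 714 − 6(99.4) = 117.6.
Buyer burden = 99.4 − 97 = 2.4; seller burden = 97 − 93.4 = 3.6.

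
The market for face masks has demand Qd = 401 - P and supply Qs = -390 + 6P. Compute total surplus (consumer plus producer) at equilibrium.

Total surplus = 48384

Equilibrium: 401 - P = -390 + 6P gives P* = 113, Q* = 288.
Demand choke price: P = 401; supply starts at P = 65.
CS = ½(401 − 113)(288) = 41472; PS = ½(113 − 65)(288) = 6912.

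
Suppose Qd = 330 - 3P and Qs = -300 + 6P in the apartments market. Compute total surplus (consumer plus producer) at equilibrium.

Equilibrium: 330 - 3P = -300 + 6P gives P* = 70, Q* = 120.
Demand choke price: P = 110; supply starts at P = 50.
CS = ½(110 − 70)(120) = 2400; PS = ½(70 − 50)(120) = 1200.

Total surplus = 3600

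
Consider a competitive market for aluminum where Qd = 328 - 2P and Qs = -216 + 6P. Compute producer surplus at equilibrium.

Producer surplus = 3072

Equilibrium: 328 - 2P = -216 + 6P gives P* = 68, Q* = 192.
Supply starts at P = 36 (where Qs = 0).
PS = ½(68 − 36)(192) = 3072.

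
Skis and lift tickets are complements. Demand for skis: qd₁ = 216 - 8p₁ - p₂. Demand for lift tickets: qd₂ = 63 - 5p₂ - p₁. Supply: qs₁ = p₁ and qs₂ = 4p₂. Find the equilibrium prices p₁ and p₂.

p₁ = 23.5125, p₂ = 4.3875

Market 1: 216 - 8p₁ - p₂ = p₁ → 9p₁ + p₂ = 216.
Market 2: 9p₂ + p₁ = 63.
Eliminating p₂: 9×(1) − 1×(2) gives 80p₁ = 1881, so p₁ = 23.5125.
Back-substitute into (2): p₂ = (63 − 1×23.5125) / 9 = 4.3875.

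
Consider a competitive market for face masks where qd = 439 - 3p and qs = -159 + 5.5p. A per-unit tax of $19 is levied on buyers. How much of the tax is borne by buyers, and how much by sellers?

Buyers bear 209/17, sellers bear 114/17

Pre-tax equilibrium: p* = 1196/17, q* = 3875/17.
Tax on buyers shifts demand to qd = 439 − 3(p + 19) = 382 - 3p.
382 - 3p = -159 + 5.5p gives seller price ps = 1082/17; buyers pay pb = 1082/17 + 19 = 1405/17.
New quantity: q = 439 − 3(1405/17) = 3248/17.
Buyer burden = 1405/17 − 1196/17 = 209/17; seller burden = 1196/17 − 1082/17 = 114/17.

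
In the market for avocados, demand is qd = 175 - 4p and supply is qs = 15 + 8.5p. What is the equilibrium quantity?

Set qd = qs: 175 - 4p = 15 + 8.5p.
160 = 12.5p, so p* = 12.8.
q* = 175 − 4(12.8) = 123.8.

q* = 123.8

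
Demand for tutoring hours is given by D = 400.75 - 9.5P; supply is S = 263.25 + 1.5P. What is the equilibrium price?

P* = 12.5

Set D = S: 400.75 - 9.5P = 263.25 + 1.5P.
137.5 = 11P, so P* = 12.5.
Q* = 400.75 − 9.5(12.5) = 282.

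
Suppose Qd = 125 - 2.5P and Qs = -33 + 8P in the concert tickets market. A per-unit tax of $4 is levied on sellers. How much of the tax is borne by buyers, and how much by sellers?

Buyers bear 64/21, sellers bear 20/21

Pre-tax equilibrium: P* = 316/21, Q* = 1835/21.
Tax on sellers shifts supply to Qs = -33 + 8(P − 4) = -65 + 8P.
125 - 2.5P = -65 + 8P gives buyer price Pb = 380/21; sellers receive Ps = 380/21 − 4 = 296/21.
New quantity: Q = 125 − 2.5(380/21) = 1675/21.
Buyer burden = 380/21 − 316/21 = 64/21; seller burden = 316/21 − 296/21 = 20/21.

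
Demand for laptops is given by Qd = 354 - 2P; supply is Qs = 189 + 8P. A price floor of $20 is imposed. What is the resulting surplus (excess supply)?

Equilibrium price would be P* = 16.5, so the floor at 20 binds.
At P = 20: Qd = 314, Qs = 349.
Surplus = 349 − 314 = 35.

Surplus = 35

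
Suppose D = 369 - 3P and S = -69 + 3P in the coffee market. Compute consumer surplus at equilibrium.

Consumer surplus = 3750

Equilibrium: 369 - 3P = -69 + 3P gives P* = 73, Q* = 150.
Demand choke price (D = 0): P = 123.
CS = ½(123 − 73)(150) = 3750.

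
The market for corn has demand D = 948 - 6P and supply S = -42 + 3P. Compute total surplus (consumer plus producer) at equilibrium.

Equilibrium: 948 - 6P = -42 + 3P gives P* = 110, Q* = 288.
Demand choke price: P = 158; supply starts at P = 14.
CS = ½(158 − 110)(288) = 6912; PS = ½(110 − 14)(288) = 13824.

Total surplus = 20736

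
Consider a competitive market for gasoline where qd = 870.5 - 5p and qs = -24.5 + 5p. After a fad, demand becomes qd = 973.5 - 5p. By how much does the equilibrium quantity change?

Δq = 51.5

Original equilibrium: p* = 89.5, q* = 423.
New equilibrium: 973.5 - 5p = -24.5 + 5p, so 998 = 10p and p' = 99.8; q' = 973.5 − 5(99.8) = 474.5.
Change in quantity: 474.5 − 423 = 51.5.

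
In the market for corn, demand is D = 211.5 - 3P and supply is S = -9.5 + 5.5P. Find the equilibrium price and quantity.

P* = 26, Q* = 133.5

Set D = S: 211.5 - 3P = -9.5 + 5.5P.
221 = 8.5P, so P* = 26.
Q* = 211.5 − 3(26) = 133.5.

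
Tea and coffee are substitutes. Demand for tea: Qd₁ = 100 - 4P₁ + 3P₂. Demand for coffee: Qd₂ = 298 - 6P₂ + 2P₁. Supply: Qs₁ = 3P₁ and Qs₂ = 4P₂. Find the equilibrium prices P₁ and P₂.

P₁ = 29.59375, P₂ = 35.71875

Market 1: 100 - 4P₁ + 3P₂ = 3P₁ → 7P₁ - 3P₂ = 100.
Market 2: 10P₂ - 2P₁ = 298.
Eliminating P₂: 10×(1) + 3×(2) gives 64P₁ = 1894, so P₁ = 29.59375.
Back-substitute into (2): P₂ = (298 + 2×29.59375) / 10 = 35.71875.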